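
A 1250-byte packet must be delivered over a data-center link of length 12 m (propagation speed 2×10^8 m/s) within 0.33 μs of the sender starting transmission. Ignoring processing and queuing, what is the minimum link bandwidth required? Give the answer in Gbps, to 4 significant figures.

L = 10000 bits.
Propagation delay = 12 / 200000000 = 0.06 μs.
Transmission budget = 0.33 − 0.06 = 0.27 μs.
R ≥ L / t_tx = 10000 bits / 2.7e-07 s = 37.04 Gbps.

37.04 Gbps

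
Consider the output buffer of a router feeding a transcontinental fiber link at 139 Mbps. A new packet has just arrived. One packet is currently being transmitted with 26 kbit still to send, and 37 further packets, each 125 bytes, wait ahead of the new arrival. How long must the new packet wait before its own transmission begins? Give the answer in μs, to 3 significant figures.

453 μs

Each queued packet: L/R = 1000/139000000 = 7.19424 μs.
37 queued → 266.187 μs.
Plus remaining 26000 bits of current packet: 187.05 μs.
Queuing delay = 453 μs.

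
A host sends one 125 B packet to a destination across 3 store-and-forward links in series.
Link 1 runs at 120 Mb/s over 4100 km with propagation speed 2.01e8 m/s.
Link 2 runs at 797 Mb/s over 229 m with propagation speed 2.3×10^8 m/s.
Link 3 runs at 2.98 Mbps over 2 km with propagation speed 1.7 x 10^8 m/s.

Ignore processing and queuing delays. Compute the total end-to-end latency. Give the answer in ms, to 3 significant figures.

20.8 ms

L = 125 × 8 = 1000 bits.
Transmission delays (L/R per hop): 0.00833333, 0.00125471, 0.33557 ms; sum = 0.345159 ms.
Propagation delays (d/s per hop): 20.398, 0.000995652, 0.0117647 ms; sum = 20.4108 ms.
End-to-end = 20.8 ms.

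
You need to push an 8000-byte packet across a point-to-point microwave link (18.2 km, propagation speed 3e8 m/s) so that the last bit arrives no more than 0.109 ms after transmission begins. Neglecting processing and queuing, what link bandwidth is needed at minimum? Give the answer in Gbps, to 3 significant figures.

L = 64000 bits.
Propagation delay = 18200 / 300000000 = 0.0606667 ms.
Transmission budget = 0.109 − 0.0606667 = 0.0483333 ms.
R ≥ L / t_tx = 64000 bits / 4.83333e-05 s = 1.32 Gbps.

1.32 Gbps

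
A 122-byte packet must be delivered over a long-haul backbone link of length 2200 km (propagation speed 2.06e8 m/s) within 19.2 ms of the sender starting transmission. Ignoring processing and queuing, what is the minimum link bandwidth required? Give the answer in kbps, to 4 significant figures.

L = 976 bits.
Propagation delay = 2200000 / 206000000 = 10.6796 ms.
Transmission budget = 19.2 − 10.6796 = 8.52039 ms.
R ≥ L / t_tx = 976 bits / 0.00852039 s = 114.5 kbps.

114.5 kbps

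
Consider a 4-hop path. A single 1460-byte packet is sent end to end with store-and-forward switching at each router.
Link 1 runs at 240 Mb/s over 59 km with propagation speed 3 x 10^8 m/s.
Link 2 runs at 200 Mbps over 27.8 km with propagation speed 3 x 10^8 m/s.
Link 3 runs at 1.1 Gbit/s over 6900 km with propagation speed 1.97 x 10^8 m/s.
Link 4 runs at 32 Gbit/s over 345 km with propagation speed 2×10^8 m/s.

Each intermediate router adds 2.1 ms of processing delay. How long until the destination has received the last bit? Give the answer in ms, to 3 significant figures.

L = 1460 × 8 = 11680 bits.
Transmission delays (L/R per hop): 0.0486667, 0.0584, 0.0106182, 0.000365 ms; sum = 0.11805 ms.
Propagation delays (d/s per hop): 0.196667, 0.0926667, 35.0254, 1.725 ms; sum = 37.0397 ms.
Processing at 3 router(s): 3 × 2.1 ms = 6.3 ms.
End-to-end = 43.5 ms.

43.5 ms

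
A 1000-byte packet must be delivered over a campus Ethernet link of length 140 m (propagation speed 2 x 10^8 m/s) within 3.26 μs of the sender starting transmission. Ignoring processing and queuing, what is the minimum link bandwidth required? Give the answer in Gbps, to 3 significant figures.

3.13 Gbps

L = 8000 bits.
Propagation delay = 140 / 200000000 = 0.7 μs.
Transmission budget = 3.26 − 0.7 = 2.56 μs.
R ≥ L / t_tx = 8000 bits / 2.56e-06 s = 3.13 Gbps.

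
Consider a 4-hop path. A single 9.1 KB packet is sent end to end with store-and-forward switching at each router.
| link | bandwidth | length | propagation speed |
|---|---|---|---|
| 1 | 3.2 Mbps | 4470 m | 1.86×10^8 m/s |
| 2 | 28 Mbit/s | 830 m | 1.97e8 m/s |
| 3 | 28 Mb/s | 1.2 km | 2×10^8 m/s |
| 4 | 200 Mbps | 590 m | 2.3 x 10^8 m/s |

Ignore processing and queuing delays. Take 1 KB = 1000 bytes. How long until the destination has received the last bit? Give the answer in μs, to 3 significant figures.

28400 μs

L = 72800 bits.
Transmission delays (L/R per hop): 22750, 2600, 2600, 364 μs; sum = 28314 μs.
Propagation delays (d/s per hop): 24.0323, 4.2132, 6, 2.56522 μs; sum = 36.8107 μs.
End-to-end = 28400 μs.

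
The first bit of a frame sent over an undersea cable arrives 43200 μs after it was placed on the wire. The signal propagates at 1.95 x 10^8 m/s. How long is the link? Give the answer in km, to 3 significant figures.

8420 km

d = s × t_prop = 195000000 × 0.0432 = 8420 km.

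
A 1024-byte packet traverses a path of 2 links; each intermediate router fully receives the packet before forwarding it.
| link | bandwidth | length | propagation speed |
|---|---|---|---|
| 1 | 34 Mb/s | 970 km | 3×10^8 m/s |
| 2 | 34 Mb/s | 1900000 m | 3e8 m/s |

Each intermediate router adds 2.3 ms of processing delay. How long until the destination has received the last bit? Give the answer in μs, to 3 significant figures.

12300 μs

L = 1024 × 8 = 8192 bits.
Transmission delay per hop = L/R = 8192/34000000 = 240.941 μs; 2 hops → 481.882 μs.
Propagation delays (d/s per hop): 3233.33, 6333.33 μs; sum = 9566.67 μs.
Processing at 1 router(s): 1 × 2.3 ms = 2300 μs.
End-to-end = 12300 μs.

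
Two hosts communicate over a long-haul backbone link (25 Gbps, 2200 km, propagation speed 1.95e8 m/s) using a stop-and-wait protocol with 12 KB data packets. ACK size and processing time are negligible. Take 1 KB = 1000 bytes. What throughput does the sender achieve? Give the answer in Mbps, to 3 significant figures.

t_tx = L/R = 96000/25000000000 = 3.84e-06 s.
t_prop = 2200000/195000000 = 0.0112821 s; RTT = 0.0225641 s.
Cycle = t_tx + RTT = 0.0225679 s.
Throughput = L / cycle = 96000 / 0.0225679 = 4.25 Mbps.

4.25 Mbps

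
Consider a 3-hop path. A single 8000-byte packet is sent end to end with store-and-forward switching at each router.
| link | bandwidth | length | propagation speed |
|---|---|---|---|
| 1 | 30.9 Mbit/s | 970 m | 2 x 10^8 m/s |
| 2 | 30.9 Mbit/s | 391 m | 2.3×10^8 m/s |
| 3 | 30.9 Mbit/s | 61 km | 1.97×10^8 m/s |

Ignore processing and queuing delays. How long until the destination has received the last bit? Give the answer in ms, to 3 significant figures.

6.53 ms

L = 8000 × 8 = 64000 bits.
Transmission delay per hop = L/R = 64000/30900000 = 2.0712 ms; 3 hops → 6.21359 ms.
Propagation delays (d/s per hop): 0.00485, 0.0017, 0.309645 ms; sum = 0.316195 ms.
End-to-end = 6.53 ms.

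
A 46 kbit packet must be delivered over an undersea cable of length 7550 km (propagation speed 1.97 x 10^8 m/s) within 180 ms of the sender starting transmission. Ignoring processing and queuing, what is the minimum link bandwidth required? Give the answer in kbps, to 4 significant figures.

324.7 kbps

Propagation delay = 7550000 / 197000000 = 38.3249 ms.
Transmission budget = 180 − 38.3249 = 141.675 ms.
R ≥ L / t_tx = 46000 bits / 0.141675 s = 324.7 kbps.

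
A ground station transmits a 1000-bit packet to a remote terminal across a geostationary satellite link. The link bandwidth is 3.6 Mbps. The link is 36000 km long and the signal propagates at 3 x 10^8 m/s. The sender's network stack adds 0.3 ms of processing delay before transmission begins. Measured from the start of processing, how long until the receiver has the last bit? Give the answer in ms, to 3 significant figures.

Transmission delay = L/R = 1000 / 3600000 = 0.277778 ms.
Propagation delay = d/s = 36000000 m / 300000000 m/s = 120 ms.
Plus processing delay 0.3 ms = 0.3 ms.
Total = 121 ms.

121 ms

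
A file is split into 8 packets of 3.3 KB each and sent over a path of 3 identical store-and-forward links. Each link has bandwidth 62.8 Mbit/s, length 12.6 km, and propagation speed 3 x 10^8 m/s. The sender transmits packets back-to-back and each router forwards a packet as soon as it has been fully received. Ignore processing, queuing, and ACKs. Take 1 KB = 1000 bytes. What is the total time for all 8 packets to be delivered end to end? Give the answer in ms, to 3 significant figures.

4.33 ms

Per-hop transmission t_tx = L/R = 26400/62800000 = 0.420382 ms.
Per-hop propagation t_prop = 12600/300000000 = 0.042 ms.
Pipeline fill: first packet needs 3·t_tx to clear all hops; remaining 7 packets each add one t_tx.
Total = (3+8-1)·t_tx + 3·t_prop = 10·0.420382 + 3·0.042 = 4.33 ms.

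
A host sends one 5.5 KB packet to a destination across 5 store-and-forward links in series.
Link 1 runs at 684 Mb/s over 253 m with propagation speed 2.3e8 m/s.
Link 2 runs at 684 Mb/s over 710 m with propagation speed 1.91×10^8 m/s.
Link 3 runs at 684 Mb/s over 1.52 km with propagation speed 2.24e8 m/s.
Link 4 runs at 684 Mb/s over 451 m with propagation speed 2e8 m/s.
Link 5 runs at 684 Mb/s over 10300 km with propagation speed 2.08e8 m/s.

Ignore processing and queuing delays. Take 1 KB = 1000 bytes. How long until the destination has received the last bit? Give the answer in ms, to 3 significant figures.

L = 44000 bits.
Transmission delay per hop = L/R = 44000/684000000 = 0.0643275 ms; 5 hops → 0.321637 ms.
Propagation delays (d/s per hop): 0.0011, 0.00371728, 0.00678571, 0.002255, 49.5192 ms; sum = 49.5331 ms.
End-to-end = 49.9 ms.

49.9 ms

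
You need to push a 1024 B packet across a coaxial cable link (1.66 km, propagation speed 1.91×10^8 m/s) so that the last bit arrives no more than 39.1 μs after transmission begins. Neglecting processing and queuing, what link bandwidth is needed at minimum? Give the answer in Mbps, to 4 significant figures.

269.4 Mbps

L = 8192 bits.
Propagation delay = 1660 / 191000000 = 8.6911 μs.
Transmission budget = 39.1 − 8.6911 = 30.4089 μs.
R ≥ L / t_tx = 8192 bits / 3.04089e-05 s = 269.4 Mbps.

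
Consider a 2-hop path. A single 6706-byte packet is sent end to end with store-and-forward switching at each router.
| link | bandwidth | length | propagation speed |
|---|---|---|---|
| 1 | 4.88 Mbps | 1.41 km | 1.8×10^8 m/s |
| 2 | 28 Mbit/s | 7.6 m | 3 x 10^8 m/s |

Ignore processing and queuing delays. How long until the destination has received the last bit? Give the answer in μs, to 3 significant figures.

L = 6706 × 8 = 53648 bits.
Transmission delays (L/R per hop): 10993.4, 1916 μs; sum = 12909.4 μs.
Propagation delays (d/s per hop): 7.83333, 0.0253333 μs; sum = 7.85867 μs.
End-to-end = 12900 μs.

12900 μs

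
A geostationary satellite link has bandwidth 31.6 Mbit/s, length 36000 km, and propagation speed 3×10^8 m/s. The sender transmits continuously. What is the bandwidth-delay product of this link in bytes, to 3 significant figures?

474000 bytes

Propagation delay = 36000000 / 300000000 = 0.12 s.
BDP = R × t_prop = 31600000 × 0.12 = 3792000 bits.
In bytes: 3792000/8 = 474000 bytes.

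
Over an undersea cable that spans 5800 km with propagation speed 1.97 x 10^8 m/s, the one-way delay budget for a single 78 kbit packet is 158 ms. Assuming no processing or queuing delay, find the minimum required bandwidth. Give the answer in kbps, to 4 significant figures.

606.7 kbps

Propagation delay = 5800000 / 197000000 = 29.4416 ms.
Transmission budget = 158 − 29.4416 = 128.558 ms.
R ≥ L / t_tx = 78000 bits / 0.128558 s = 606.7 kbps.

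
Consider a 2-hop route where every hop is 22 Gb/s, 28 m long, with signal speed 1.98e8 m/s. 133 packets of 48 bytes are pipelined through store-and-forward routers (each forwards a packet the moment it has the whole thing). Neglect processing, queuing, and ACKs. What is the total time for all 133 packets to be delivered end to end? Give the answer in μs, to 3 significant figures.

2.62 μs

Per-hop transmission t_tx = L/R = 384/22000000000 = 0.0174545 μs.
Per-hop propagation t_prop = 28/198000000 = 0.141414 μs.
Pipeline fill: first packet needs 2·t_tx to clear all hops; remaining 132 packets each add one t_tx.
Total = (2+133-1)·t_tx + 2·t_prop = 134·0.0174545 + 2·0.141414 = 2.62 μs.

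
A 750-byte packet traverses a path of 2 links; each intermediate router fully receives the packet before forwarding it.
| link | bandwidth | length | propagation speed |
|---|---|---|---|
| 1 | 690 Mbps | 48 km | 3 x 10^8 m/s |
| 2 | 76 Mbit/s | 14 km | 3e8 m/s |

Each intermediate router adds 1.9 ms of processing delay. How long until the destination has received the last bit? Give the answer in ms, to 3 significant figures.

2.19 ms

L = 750 × 8 = 6000 bits.
Transmission delays (L/R per hop): 0.00869565, 0.0789474 ms; sum = 0.087643 ms.
Propagation delays (d/s per hop): 0.16, 0.0466667 ms; sum = 0.206667 ms.
Processing at 1 router(s): 1 × 1.9 ms = 1.9 ms.
End-to-end = 2.19 ms.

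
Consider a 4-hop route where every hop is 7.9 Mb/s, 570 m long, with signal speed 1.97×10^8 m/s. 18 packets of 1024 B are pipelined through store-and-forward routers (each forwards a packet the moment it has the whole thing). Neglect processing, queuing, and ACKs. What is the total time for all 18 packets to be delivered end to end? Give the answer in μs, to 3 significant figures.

Per-hop transmission t_tx = L/R = 8192/7900000 = 1036.96 μs.
Per-hop propagation t_prop = 570/197000000 = 2.8934 μs.
Pipeline fill: first packet needs 4·t_tx to clear all hops; remaining 17 packets each add one t_tx.
Total = (4+18-1)·t_tx + 4·t_prop = 21·1036.96 + 4·2.8934 = 21800 μs.

21800 μs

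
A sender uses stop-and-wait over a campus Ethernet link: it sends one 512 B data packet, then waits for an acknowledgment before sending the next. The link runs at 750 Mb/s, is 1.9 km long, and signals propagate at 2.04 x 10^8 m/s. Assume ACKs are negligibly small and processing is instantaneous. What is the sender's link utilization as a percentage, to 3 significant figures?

t_tx = L/R = 4096/750000000 = 5.46133e-06 s.
t_prop = 1900/204000000 = 9.31373e-06 s; RTT = 1.86275e-05 s.
Cycle = t_tx + RTT = 2.40888e-05 s.
Utilization = t_tx / cycle = 5.46133e-06/2.40888e-05 = 22.7 %.

22.7 %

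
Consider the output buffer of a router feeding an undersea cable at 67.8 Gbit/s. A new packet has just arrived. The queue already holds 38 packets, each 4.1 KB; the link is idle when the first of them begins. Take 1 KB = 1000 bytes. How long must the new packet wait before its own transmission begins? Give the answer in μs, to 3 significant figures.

Each queued packet: L/R = 32800/67800000000 = 0.483776 μs.
38 queued → 18.3835 μs.
Queuing delay = 18.4 μs.

18.4 μs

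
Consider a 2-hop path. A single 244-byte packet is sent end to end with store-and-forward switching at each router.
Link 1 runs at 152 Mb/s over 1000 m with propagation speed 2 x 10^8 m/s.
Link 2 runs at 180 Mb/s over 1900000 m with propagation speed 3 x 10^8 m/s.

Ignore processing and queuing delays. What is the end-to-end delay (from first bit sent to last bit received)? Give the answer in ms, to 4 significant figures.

L = 244 × 8 = 1952 bits.
Transmission delays (L/R per hop): 0.0128421, 0.0108444 ms; sum = 0.0236865 ms.
Propagation delays (d/s per hop): 0.005, 6.33333 ms; sum = 6.33833 ms.
End-to-end = 6.362 ms.

6.362 ms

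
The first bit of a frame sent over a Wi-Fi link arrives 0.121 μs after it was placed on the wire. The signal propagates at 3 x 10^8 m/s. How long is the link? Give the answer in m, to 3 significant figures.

36.3 m

d = s × t_prop = 300000000 × 1.21e-07 = 36.3 m.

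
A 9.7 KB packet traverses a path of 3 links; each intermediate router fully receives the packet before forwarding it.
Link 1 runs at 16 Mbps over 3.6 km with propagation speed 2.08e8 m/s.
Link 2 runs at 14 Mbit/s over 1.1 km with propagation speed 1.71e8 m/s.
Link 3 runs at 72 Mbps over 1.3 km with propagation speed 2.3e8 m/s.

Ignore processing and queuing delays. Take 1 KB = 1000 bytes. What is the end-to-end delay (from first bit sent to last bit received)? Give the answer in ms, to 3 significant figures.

L = 77600 bits.
Transmission delays (L/R per hop): 4.85, 5.54286, 1.07778 ms; sum = 11.4706 ms.
Propagation delays (d/s per hop): 0.0173077, 0.00643275, 0.00565217 ms; sum = 0.0293926 ms.
End-to-end = 11.5 ms.

11.5 ms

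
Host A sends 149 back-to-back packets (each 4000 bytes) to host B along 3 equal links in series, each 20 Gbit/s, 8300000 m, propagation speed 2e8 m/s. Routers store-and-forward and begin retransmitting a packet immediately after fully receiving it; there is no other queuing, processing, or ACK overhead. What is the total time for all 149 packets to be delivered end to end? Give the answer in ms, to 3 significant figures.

Per-hop transmission t_tx = L/R = 32000/20000000000 = 0.0016 ms.
Per-hop propagation t_prop = 8300000/200000000 = 41.5 ms.
Pipeline fill: first packet needs 3·t_tx to clear all hops; remaining 148 packets each add one t_tx.
Total = (3+149-1)·t_tx + 3·t_prop = 151·0.0016 + 3·41.5 = 125 ms.

125 ms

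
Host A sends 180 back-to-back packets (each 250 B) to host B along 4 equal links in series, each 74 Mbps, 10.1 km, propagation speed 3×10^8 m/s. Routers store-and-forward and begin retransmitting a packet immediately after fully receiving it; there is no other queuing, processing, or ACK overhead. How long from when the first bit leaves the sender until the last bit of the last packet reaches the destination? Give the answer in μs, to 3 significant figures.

5080 μs

Per-hop transmission t_tx = L/R = 2000/74000000 = 27.027 μs.
Per-hop propagation t_prop = 10100/300000000 = 33.6667 μs.
Pipeline fill: first packet needs 4·t_tx to clear all hops; remaining 179 packets each add one t_tx.
Total = (4+180-1)·t_tx + 4·t_prop = 183·27.027 + 4·33.6667 = 5080 μs.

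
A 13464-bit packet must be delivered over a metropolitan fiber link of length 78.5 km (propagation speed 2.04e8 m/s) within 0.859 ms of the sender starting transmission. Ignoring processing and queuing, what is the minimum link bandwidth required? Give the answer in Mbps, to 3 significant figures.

Propagation delay = 78500 / 204000000 = 0.384804 ms.
Transmission budget = 0.859 − 0.384804 = 0.474196 ms.
R ≥ L / t_tx = 13464 bits / 0.000474196 s = 28.4 Mbps.

28.4 Mbps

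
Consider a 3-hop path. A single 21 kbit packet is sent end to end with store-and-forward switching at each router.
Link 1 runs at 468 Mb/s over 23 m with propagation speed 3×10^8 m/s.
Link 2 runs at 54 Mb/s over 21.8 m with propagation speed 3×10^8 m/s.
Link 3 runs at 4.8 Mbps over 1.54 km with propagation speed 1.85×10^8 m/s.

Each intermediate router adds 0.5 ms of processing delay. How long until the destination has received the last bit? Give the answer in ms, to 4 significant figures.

5.817 ms

L = 21000 bits.
Transmission delays (L/R per hop): 0.0448718, 0.388889, 4.375 ms; sum = 4.80876 ms.
Propagation delays (d/s per hop): 7.66667e-05, 7.26667e-05, 0.00832432 ms; sum = 0.00847366 ms.
Processing at 2 router(s): 2 × 0.5 ms = 1 ms.
End-to-end = 5.817 ms.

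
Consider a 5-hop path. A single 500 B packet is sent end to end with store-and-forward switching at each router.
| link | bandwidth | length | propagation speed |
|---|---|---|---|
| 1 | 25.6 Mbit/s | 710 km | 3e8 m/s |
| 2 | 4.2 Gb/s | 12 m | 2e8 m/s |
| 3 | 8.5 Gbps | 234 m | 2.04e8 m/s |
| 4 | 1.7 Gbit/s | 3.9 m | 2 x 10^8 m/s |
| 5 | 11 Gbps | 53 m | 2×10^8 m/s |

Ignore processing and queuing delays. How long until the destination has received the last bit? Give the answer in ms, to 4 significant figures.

L = 500 × 8 = 4000 bits.
Transmission delays (L/R per hop): 0.15625, 0.000952381, 0.000470588, 0.00235294, 0.000363636 ms; sum = 0.16039 ms.
Propagation delays (d/s per hop): 2.36667, 6e-05, 0.00114706, 1.95e-05, 0.000265 ms; sum = 2.36816 ms.
End-to-end = 2.529 ms.

2.529 ms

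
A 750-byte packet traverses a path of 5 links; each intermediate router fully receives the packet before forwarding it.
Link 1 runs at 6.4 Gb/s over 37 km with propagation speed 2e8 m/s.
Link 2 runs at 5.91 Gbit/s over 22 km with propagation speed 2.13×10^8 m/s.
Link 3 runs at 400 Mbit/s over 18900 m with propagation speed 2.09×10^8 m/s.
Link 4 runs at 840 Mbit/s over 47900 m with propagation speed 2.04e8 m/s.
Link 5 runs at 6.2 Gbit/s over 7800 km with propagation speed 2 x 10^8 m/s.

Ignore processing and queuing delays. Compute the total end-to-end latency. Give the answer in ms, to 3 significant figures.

39.6 ms

L = 750 × 8 = 6000 bits.
Transmission delays (L/R per hop): 0.0009375, 0.00101523, 0.015, 0.00714286, 0.000967742 ms; sum = 0.0250633 ms.
Propagation delays (d/s per hop): 0.185, 0.103286, 0.0904306, 0.234804, 39 ms; sum = 39.6135 ms.
End-to-end = 39.6 ms.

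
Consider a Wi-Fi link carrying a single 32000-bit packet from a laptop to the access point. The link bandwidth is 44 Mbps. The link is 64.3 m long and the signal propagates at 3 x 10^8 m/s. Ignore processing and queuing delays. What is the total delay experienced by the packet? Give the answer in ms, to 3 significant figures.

0.727 ms

Transmission delay = L/R = 32000 / 44000000 = 0.727273 ms.
Propagation delay = d/s = 64.3 m / 300000000 m/s = 0.000214333 ms.
Total = 0.727 ms.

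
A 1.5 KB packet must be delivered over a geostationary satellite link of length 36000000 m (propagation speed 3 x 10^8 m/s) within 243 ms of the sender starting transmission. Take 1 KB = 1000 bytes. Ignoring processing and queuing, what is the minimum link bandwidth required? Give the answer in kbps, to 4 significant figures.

97.56 kbps

L = 12000 bits.
Propagation delay = 36000000 / 300000000 = 120 ms.
Transmission budget = 243 − 120 = 123 ms.
R ≥ L / t_tx = 12000 bits / 0.123 s = 97.56 kbps.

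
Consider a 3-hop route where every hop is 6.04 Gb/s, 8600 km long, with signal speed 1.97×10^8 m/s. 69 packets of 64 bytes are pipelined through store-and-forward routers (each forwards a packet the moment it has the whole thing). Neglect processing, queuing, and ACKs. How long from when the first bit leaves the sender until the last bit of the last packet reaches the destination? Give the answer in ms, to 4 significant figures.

Per-hop transmission t_tx = L/R = 512/6040000000 = 8.47682e-05 ms.
Per-hop propagation t_prop = 8600000/197000000 = 43.6548 ms.
Pipeline fill: first packet needs 3·t_tx to clear all hops; remaining 68 packets each add one t_tx.
Total = (3+69-1)·t_tx + 3·t_prop = 71·8.47682e-05 + 3·43.6548 = 131.0 ms.

131.0 ms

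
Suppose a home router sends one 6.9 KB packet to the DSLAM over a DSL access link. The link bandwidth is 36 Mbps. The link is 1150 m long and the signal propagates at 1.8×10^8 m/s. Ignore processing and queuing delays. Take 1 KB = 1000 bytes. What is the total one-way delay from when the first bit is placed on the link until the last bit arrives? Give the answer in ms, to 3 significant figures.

L = 55200 bits.
Transmission delay = L/R = 55200 / 36000000 = 1.53333 ms.
Propagation delay = d/s = 1150 m / 180000000 m/s = 0.00638889 ms.
Total = 1.54 ms.

1.54 ms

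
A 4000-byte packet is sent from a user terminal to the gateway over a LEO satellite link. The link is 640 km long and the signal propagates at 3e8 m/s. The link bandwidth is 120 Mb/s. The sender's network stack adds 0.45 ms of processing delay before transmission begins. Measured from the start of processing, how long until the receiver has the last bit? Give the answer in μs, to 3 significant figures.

2850 μs

L = 4000 × 8 = 32000 bits.
Transmission delay = L/R = 32000 / 120000000 = 266.667 μs.
Propagation delay = d/s = 640000 m / 300000000 m/s = 2133.33 μs.
Plus processing delay 0.45 ms = 450 μs.
Total = 2850 μs.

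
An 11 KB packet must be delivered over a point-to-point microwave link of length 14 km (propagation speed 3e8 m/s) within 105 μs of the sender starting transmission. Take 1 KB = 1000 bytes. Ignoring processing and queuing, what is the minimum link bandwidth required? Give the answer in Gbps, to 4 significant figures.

1.509 Gbps

L = 88000 bits.
Propagation delay = 14000 / 300000000 = 46.6667 μs.
Transmission budget = 105 − 46.6667 = 58.3333 μs.
R ≥ L / t_tx = 88000 bits / 5.83333e-05 s = 1.509 Gbps.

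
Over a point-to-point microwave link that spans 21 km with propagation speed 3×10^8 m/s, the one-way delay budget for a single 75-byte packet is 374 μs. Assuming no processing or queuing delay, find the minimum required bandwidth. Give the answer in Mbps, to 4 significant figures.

L = 600 bits.
Propagation delay = 21000 / 300000000 = 70 μs.
Transmission budget = 374 − 70 = 304 μs.
R ≥ L / t_tx = 600 bits / 0.000304 s = 1.974 Mbps.

1.974 Mbps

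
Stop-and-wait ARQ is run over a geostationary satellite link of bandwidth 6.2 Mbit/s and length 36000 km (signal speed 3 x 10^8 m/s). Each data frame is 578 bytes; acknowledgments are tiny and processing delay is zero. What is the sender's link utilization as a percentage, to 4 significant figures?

0.3098 %

t_tx = L/R = 4624/6200000 = 0.000745806 s.
t_prop = 36000000/300000000 = 0.12 s; RTT = 0.24 s.
Cycle = t_tx + RTT = 0.240746 s.
Utilization = t_tx / cycle = 0.000745806/0.240746 = 0.3098 %.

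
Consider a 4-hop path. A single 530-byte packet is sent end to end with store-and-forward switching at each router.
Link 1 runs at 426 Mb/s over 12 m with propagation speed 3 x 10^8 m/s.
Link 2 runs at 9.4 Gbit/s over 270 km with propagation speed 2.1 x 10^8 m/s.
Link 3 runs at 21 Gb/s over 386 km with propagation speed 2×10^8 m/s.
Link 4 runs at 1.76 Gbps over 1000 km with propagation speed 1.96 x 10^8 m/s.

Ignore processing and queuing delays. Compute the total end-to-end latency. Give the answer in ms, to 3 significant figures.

8.33 ms

L = 530 × 8 = 4240 bits.
Transmission delays (L/R per hop): 0.00995305, 0.000451064, 0.000201905, 0.00240909 ms; sum = 0.0130151 ms.
Propagation delays (d/s per hop): 4e-05, 1.28571, 1.93, 5.10204 ms; sum = 8.3178 ms.
End-to-end = 8.33 ms.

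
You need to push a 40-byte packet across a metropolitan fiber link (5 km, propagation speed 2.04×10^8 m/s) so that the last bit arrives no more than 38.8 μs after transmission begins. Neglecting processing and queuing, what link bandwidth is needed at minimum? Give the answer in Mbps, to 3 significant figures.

22.4 Mbps

L = 320 bits.
Propagation delay = 5000 / 204000000 = 24.5098 μs.
Transmission budget = 38.8 − 24.5098 = 14.2902 μs.
R ≥ L / t_tx = 320 bits / 1.42902e-05 s = 22.4 Mbps.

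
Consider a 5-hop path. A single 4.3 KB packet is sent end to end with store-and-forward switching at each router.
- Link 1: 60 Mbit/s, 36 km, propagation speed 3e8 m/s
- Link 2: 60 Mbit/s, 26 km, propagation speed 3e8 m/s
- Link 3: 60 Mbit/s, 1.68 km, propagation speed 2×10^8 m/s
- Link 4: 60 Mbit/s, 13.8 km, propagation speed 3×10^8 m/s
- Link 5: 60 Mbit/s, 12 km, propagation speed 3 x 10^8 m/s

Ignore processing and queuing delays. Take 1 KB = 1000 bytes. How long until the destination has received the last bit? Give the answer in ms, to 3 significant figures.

3.17 ms

L = 34400 bits.
Transmission delay per hop = L/R = 34400/60000000 = 0.573333 ms; 5 hops → 2.86667 ms.
Propagation delays (d/s per hop): 0.12, 0.0866667, 0.0084, 0.046, 0.04 ms; sum = 0.301067 ms.
End-to-end = 3.17 ms.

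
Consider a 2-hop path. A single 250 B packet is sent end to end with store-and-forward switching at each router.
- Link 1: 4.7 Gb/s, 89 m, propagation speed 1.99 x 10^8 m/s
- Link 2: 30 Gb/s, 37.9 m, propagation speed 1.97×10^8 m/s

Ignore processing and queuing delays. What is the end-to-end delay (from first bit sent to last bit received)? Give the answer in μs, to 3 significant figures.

L = 250 × 8 = 2000 bits.
Transmission delays (L/R per hop): 0.425532, 0.0666667 μs; sum = 0.492199 μs.
Propagation delays (d/s per hop): 0.447236, 0.192386 μs; sum = 0.639622 μs.
End-to-end = 1.13 μs.

1.13 μs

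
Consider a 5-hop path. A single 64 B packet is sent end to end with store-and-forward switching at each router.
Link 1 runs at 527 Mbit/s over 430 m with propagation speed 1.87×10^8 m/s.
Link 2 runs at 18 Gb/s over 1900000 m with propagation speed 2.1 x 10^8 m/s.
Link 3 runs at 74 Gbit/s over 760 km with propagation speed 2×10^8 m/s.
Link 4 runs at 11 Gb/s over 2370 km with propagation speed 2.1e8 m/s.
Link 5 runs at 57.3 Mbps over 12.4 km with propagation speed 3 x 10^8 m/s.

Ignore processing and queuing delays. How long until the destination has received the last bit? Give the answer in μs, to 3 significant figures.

L = 64 × 8 = 512 bits.
Transmission delays (L/R per hop): 0.971537, 0.0284444, 0.00691892, 0.0465455, 8.93543 μs; sum = 9.98887 μs.
Propagation delays (d/s per hop): 2.29947, 9047.62, 3800, 11285.7, 41.3333 μs; sum = 24177 μs.
End-to-end = 24200 μs.

24200 μs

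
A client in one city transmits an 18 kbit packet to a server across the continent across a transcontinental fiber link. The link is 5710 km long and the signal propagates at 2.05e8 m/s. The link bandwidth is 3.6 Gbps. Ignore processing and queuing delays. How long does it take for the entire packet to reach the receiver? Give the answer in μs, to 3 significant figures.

L = 18000 bits.
Transmission delay = L/R = 18000 / 3600000000 = 5 μs.
Propagation delay = d/s = 5710000 m / 2.05e+08 m/s = 27853.7 μs.
Total = 27900 μs.

27900 μs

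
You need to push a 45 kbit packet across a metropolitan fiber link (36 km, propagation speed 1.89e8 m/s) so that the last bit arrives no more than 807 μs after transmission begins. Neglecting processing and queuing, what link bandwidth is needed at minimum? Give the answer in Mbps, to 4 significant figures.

72.99 Mbps

Propagation delay = 36000 / 189000000 = 190.476 μs.
Transmission budget = 807 − 190.476 = 616.524 μs.
R ≥ L / t_tx = 45000 bits / 0.000616524 s = 72.99 Mbps.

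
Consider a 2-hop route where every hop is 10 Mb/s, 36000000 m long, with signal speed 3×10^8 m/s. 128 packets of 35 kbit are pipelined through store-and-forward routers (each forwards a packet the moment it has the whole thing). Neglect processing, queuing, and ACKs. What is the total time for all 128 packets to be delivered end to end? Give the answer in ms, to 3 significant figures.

692 ms

Per-hop transmission t_tx = L/R = 35000/10000000 = 3.5 ms.
Per-hop propagation t_prop = 36000000/300000000 = 120 ms.
Pipeline fill: first packet needs 2·t_tx to clear all hops; remaining 127 packets each add one t_tx.
Total = (2+128-1)·t_tx + 2·t_prop = 129·3.5 + 2·120 = 692 ms.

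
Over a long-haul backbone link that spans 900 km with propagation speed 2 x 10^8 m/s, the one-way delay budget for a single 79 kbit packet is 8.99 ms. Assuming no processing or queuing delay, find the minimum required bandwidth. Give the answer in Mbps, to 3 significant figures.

Propagation delay = 900000 / 200000000 = 4.5 ms.
Transmission budget = 8.99 − 4.5 = 4.49 ms.
R ≥ L / t_tx = 79000 bits / 0.00449 s = 17.6 Mbps.

17.6 Mbps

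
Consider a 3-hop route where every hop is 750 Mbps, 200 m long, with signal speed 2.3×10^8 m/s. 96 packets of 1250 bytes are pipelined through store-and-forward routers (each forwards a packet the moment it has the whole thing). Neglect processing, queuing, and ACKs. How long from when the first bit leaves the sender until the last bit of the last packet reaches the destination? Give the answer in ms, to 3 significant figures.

Per-hop transmission t_tx = L/R = 10000/750000000 = 0.0133333 ms.
Per-hop propagation t_prop = 200/2.3e+08 = 0.000869565 ms.
Pipeline fill: first packet needs 3·t_tx to clear all hops; remaining 95 packets each add one t_tx.
Total = (3+96-1)·t_tx + 3·t_prop = 98·0.0133333 + 3·0.000869565 = 1.31 ms.

1.31 ms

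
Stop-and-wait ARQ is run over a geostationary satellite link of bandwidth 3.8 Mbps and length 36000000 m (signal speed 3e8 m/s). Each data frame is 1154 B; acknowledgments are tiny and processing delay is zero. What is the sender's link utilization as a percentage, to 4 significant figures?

1.002 %

t_tx = L/R = 9232/3800000 = 0.00242947 s.
t_prop = 36000000/300000000 = 0.12 s; RTT = 0.24 s.
Cycle = t_tx + RTT = 0.242429 s.
Utilization = t_tx / cycle = 0.00242947/0.242429 = 1.002 %.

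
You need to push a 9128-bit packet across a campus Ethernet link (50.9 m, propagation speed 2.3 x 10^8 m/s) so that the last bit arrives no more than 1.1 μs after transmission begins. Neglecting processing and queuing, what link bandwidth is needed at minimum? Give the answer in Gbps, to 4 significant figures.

Propagation delay = 50.9 / 2.3e+08 = 0.221304 μs.
Transmission budget = 1.1 − 0.221304 = 0.878696 μs.
R ≥ L / t_tx = 9128 bits / 8.78696e-07 s = 10.39 Gbps.

10.39 Gbps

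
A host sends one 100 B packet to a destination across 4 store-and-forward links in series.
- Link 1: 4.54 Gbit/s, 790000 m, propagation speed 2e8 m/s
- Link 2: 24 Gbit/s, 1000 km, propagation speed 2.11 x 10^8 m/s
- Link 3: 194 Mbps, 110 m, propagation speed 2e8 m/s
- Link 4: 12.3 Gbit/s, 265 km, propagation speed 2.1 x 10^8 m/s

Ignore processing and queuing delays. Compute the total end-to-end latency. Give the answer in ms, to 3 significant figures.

9.96 ms

L = 100 × 8 = 800 bits.
Transmission delays (L/R per hop): 0.000176211, 3.33333e-05, 0.00412371, 6.50407e-05 ms; sum = 0.0043983 ms.
Propagation delays (d/s per hop): 3.95, 4.73934, 0.00055, 1.2619 ms; sum = 9.95179 ms.
End-to-end = 9.96 ms.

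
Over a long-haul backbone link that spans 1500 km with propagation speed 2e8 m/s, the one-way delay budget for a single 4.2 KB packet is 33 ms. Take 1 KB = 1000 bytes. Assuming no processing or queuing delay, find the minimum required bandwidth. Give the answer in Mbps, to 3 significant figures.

L = 33600 bits.
Propagation delay = 1500000 / 200000000 = 7.5 ms.
Transmission budget = 33 − 7.5 = 25.5 ms.
R ≥ L / t_tx = 33600 bits / 0.0255 s = 1.32 Mbps.

1.32 Mbps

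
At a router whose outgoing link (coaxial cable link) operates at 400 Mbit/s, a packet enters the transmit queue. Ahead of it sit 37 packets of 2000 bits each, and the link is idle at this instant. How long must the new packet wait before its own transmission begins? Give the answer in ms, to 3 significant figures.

0.185 ms

Each queued packet: L/R = 2000/400000000 = 0.005 ms.
37 queued → 0.185 ms.
Queuing delay = 0.185 ms.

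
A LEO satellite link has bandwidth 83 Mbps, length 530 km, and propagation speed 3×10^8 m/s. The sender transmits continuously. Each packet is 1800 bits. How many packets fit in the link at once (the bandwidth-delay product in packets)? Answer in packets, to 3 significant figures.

81.5 packets

Propagation delay = 530000 / 300000000 = 0.00176667 s.
BDP = R × t_prop = 83000000 × 0.00176667 = 146633 bits.
In packets of 1800 bits: 81.5 packets.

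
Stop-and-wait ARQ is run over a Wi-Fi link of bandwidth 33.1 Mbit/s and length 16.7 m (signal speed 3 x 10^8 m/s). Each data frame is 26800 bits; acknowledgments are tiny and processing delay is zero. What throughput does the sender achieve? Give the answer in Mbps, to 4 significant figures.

33.10 Mbps

t_tx = L/R = 26800/33100000 = 0.000809668 s.
t_prop = 16.7/300000000 = 5.56667e-08 s; RTT = 1.11333e-07 s.
Cycle = t_tx + RTT = 0.000809779 s.
Throughput = L / cycle = 26800 / 0.000809779 = 33.10 Mbps.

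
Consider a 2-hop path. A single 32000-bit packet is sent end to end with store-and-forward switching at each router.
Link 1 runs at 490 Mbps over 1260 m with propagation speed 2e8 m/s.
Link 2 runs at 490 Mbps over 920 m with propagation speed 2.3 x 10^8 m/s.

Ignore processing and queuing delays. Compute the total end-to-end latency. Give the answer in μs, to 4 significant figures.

Transmission delay per hop = L/R = 32000/490000000 = 65.3061 μs; 2 hops → 130.612 μs.
Propagation delays (d/s per hop): 6.3, 4 μs; sum = 10.3 μs.
End-to-end = 140.9 μs.

140.9 μs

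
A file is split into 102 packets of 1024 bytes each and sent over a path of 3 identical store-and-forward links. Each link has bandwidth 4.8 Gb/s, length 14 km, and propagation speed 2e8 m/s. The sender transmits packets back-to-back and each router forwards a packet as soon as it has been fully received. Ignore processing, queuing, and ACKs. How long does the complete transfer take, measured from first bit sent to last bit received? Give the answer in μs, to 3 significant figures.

Per-hop transmission t_tx = L/R = 8192/4800000000 = 1.70667 μs.
Per-hop propagation t_prop = 14000/200000000 = 70 μs.
Pipeline fill: first packet needs 3·t_tx to clear all hops; remaining 101 packets each add one t_tx.
Total = (3+102-1)·t_tx + 3·t_prop = 104·1.70667 + 3·70 = 387 μs.

387 μs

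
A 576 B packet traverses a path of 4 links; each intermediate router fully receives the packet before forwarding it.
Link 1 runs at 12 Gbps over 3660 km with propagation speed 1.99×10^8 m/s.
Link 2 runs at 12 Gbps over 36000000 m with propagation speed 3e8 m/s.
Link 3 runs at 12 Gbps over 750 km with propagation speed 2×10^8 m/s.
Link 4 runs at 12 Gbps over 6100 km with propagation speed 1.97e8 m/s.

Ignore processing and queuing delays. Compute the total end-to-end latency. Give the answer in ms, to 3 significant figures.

173 ms

L = 576 × 8 = 4608 bits.
Transmission delay per hop = L/R = 4608/12000000000 = 0.000384 ms; 4 hops → 0.001536 ms.
Propagation delays (d/s per hop): 18.392, 120, 3.75, 30.9645 ms; sum = 173.106 ms.
End-to-end = 173 ms.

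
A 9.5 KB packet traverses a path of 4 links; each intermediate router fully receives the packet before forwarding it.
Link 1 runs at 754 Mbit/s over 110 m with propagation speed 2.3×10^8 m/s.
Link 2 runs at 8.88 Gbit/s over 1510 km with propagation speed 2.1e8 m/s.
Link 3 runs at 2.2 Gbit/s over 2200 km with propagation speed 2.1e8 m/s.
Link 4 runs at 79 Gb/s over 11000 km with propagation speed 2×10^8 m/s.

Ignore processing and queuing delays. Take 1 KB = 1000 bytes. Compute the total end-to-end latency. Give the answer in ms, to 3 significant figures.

L = 76000 bits.
Transmission delays (L/R per hop): 0.100796, 0.00855856, 0.0345455, 0.000962025 ms; sum = 0.144862 ms.
Propagation delays (d/s per hop): 0.000478261, 7.19048, 10.4762, 55 ms; sum = 72.6671 ms.
End-to-end = 72.8 ms.

72.8 ms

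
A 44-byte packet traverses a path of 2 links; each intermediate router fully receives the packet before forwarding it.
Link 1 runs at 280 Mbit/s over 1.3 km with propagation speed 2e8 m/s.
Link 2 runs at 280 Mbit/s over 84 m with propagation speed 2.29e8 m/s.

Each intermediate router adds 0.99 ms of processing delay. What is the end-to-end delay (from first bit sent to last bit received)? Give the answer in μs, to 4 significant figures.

L = 44 × 8 = 352 bits.
Transmission delay per hop = L/R = 352/280000000 = 1.25714 μs; 2 hops → 2.51429 μs.
Propagation delays (d/s per hop): 6.5, 0.366812 μs; sum = 6.86681 μs.
Processing at 1 router(s): 1 × 0.99 ms = 990 μs.
End-to-end = 999.4 μs.

999.4 μs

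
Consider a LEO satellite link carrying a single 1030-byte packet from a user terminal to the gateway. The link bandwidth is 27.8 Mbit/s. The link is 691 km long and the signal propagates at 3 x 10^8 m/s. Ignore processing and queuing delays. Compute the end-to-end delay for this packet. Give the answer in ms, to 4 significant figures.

L = 1030 × 8 = 8240 bits.
Transmission delay = L/R = 8240 / 27800000 = 0.296403 ms.
Propagation delay = d/s = 691000 m / 300000000 m/s = 2.30333 ms.
Total = 2.600 ms.

2.600 ms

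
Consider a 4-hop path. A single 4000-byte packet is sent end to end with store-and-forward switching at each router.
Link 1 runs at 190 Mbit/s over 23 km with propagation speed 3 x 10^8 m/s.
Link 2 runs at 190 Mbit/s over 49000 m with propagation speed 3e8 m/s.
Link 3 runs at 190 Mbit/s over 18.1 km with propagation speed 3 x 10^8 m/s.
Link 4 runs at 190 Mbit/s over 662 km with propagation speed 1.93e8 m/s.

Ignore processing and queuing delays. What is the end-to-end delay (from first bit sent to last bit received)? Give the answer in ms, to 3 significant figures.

L = 4000 × 8 = 32000 bits.
Transmission delay per hop = L/R = 32000/190000000 = 0.168421 ms; 4 hops → 0.673684 ms.
Propagation delays (d/s per hop): 0.0766667, 0.163333, 0.0603333, 3.43005 ms; sum = 3.73039 ms.
End-to-end = 4.40 ms.

4.40 ms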